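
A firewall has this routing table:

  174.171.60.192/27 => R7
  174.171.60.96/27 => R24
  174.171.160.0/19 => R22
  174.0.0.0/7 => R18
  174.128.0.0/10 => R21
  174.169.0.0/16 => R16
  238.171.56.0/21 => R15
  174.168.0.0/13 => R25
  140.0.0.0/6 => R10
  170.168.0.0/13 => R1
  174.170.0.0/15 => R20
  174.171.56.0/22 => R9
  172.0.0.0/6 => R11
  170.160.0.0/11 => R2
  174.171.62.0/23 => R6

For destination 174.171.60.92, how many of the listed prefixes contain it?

5

Prefixes containing 174.171.60.92:
  172.0.0.0/6 (172.0.0.0 - 175.255.255.255)
  174.0.0.0/7 (174.0.0.0 - 175.255.255.255)
  174.128.0.0/10 (174.128.0.0 - 174.191.255.255)
  174.168.0.0/13 (174.168.0.0 - 174.175.255.255)
  174.170.0.0/15 (174.170.0.0 - 174.171.255.255)
Total matching entries: 5.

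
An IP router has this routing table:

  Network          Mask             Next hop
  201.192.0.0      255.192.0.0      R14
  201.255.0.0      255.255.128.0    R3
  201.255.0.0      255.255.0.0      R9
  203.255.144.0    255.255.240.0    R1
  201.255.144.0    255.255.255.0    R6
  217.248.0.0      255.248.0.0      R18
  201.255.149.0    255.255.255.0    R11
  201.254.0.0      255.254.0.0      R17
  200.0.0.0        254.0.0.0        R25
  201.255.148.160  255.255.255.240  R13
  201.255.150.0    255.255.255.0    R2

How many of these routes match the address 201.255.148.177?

Prefixes containing 201.255.148.177:
  200.0.0.0/7 (200.0.0.0 - 201.255.255.255)
  201.192.0.0/10 (201.192.0.0 - 201.255.255.255)
  201.254.0.0/15 (201.254.0.0 - 201.255.255.255)
  201.255.0.0/16 (201.255.0.0 - 201.255.255.255)
Total matching entries: 4.

4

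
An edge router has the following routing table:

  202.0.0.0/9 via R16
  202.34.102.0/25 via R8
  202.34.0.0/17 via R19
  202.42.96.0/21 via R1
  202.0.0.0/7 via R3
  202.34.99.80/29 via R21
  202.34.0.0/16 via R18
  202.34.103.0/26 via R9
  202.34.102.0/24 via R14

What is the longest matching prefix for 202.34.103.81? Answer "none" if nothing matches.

Entries matching 202.34.103.81:
  202.0.0.0/7 (202.0.0.0 - 203.255.255.255)
  202.0.0.0/9 (202.0.0.0 - 202.127.255.255)
  202.34.0.0/16 (202.34.0.0 - 202.34.255.255)
  202.34.0.0/17 (202.34.0.0 - 202.34.127.255)
Most specific is 202.34.0.0/17.

202.34.0.0/17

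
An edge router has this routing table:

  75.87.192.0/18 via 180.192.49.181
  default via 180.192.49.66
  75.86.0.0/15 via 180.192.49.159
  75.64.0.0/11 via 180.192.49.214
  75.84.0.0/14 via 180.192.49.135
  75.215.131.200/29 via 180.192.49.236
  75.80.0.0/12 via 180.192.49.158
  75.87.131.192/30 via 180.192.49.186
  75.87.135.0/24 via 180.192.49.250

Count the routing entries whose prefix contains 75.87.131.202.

5

Prefixes containing 75.87.131.202:
  0.0.0.0/0 (default, matches everything)
  75.64.0.0/11 (75.64.0.0 - 75.95.255.255)
  75.80.0.0/12 (75.80.0.0 - 75.95.255.255)
  75.84.0.0/14 (75.84.0.0 - 75.87.255.255)
  75.86.0.0/15 (75.86.0.0 - 75.87.255.255)
Total matching entries: 5.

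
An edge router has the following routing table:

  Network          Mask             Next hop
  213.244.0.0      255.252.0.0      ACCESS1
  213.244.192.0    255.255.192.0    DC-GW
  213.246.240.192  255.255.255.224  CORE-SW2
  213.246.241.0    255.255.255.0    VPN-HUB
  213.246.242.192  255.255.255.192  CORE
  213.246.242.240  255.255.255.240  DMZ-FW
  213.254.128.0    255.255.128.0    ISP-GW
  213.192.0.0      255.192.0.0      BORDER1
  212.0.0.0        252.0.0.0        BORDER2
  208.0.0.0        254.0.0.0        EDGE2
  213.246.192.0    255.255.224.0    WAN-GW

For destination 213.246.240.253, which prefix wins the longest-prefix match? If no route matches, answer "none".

213.244.0.0/14

Entries matching 213.246.240.253:
  212.0.0.0/6 (212.0.0.0 - 215.255.255.255)
  213.192.0.0/10 (213.192.0.0 - 213.255.255.255)
  213.244.0.0/14 (213.244.0.0 - 213.247.255.255)
Most specific is 213.244.0.0/14.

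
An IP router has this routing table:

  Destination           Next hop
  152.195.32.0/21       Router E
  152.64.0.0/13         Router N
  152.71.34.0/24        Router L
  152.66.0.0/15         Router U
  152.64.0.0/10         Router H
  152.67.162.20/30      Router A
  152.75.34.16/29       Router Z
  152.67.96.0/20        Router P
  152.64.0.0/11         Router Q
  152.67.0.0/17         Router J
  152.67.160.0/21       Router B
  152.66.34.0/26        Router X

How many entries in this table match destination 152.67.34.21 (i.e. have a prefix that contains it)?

5

Prefixes containing 152.67.34.21:
  152.64.0.0/10 (152.64.0.0 - 152.127.255.255)
  152.64.0.0/11 (152.64.0.0 - 152.95.255.255)
  152.64.0.0/13 (152.64.0.0 - 152.71.255.255)
  152.66.0.0/15 (152.66.0.0 - 152.67.255.255)
  152.67.0.0/17 (152.67.0.0 - 152.67.127.255)
Total matching entries: 5.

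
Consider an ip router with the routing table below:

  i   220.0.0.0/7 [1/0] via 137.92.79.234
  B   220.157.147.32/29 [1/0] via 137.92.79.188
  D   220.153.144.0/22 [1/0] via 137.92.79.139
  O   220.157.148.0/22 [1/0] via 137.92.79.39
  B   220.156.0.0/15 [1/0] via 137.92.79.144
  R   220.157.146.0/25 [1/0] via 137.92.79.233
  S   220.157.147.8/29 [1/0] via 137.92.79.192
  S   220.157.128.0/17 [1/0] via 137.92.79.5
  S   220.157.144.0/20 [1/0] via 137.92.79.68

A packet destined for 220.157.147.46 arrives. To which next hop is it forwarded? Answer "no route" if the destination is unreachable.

137.92.79.68

Routes whose prefix contains 220.157.147.46:
  220.0.0.0/7 (220.0.0.0 - 221.255.255.255) -> 137.92.79.234
  220.156.0.0/15 (220.156.0.0 - 220.157.255.255) -> 137.92.79.144
  220.157.128.0/17 (220.157.128.0 - 220.157.255.255) -> 137.92.79.5
  220.157.144.0/20 (220.157.144.0 - 220.157.159.255) -> 137.92.79.68
More-specific entries that do NOT match:
  220.157.147.32/29 (220.157.147.32 - 220.157.147.39) does not contain 220.157.147.46
  220.157.147.8/29 (220.157.147.8 - 220.157.147.15) does not contain 220.157.147.46
  220.157.146.0/25 (220.157.146.0 - 220.157.146.127) does not contain 220.157.147.46
  220.153.144.0/22 (220.153.144.0 - 220.153.147.255) does not contain 220.157.147.46
  220.157.148.0/22 (220.157.148.0 - 220.157.151.255) does not contain 220.157.147.46
Longest matching prefix is /20 -> next hop 137.92.79.68.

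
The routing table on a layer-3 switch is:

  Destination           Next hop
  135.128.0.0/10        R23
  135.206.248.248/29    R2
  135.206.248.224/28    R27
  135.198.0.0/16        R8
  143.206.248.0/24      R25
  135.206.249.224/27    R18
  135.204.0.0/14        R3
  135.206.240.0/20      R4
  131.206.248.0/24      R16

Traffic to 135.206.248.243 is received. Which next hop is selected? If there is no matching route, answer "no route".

Routes whose prefix contains 135.206.248.243:
  135.204.0.0/14 (135.204.0.0 - 135.207.255.255) -> R3
  135.206.240.0/20 (135.206.240.0 - 135.206.255.255) -> R4
More-specific entries that do NOT match:
  135.206.248.248/29 (135.206.248.248 - 135.206.248.255) does not contain 135.206.248.243
  135.206.248.224/28 (135.206.248.224 - 135.206.248.239) does not contain 135.206.248.243
  135.206.249.224/27 (135.206.249.224 - 135.206.249.255) does not contain 135.206.248.243
  143.206.248.0/24 (143.206.248.0 - 143.206.248.255) does not contain 135.206.248.243
  131.206.248.0/24 (131.206.248.0 - 131.206.248.255) does not contain 135.206.248.243
Longest matching prefix is /20 -> next hop R4.

R4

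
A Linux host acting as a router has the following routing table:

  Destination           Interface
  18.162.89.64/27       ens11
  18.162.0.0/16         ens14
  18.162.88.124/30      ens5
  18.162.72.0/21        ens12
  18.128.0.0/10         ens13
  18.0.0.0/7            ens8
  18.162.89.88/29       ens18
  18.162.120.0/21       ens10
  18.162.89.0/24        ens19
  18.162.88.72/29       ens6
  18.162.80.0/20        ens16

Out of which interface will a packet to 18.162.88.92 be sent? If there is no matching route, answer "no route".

Routes whose prefix contains 18.162.88.92:
  18.0.0.0/7 (18.0.0.0 - 19.255.255.255) -> ens8
  18.128.0.0/10 (18.128.0.0 - 18.191.255.255) -> ens13
  18.162.0.0/16 (18.162.0.0 - 18.162.255.255) -> ens14
  18.162.80.0/20 (18.162.80.0 - 18.162.95.255) -> ens16
More-specific entries that do NOT match:
  18.162.88.124/30 (18.162.88.124 - 18.162.88.127) does not contain 18.162.88.92
  18.162.89.88/29 (18.162.89.88 - 18.162.89.95) does not contain 18.162.88.92
  18.162.88.72/29 (18.162.88.72 - 18.162.88.79) does not contain 18.162.88.92
  18.162.89.64/27 (18.162.89.64 - 18.162.89.95) does not contain 18.162.88.92
  18.162.89.0/24 (18.162.89.0 - 18.162.89.255) does not contain 18.162.88.92
  18.162.72.0/21 (18.162.72.0 - 18.162.79.255) does not contain 18.162.88.92
  18.162.120.0/21 (18.162.120.0 - 18.162.127.255) does not contain 18.162.88.92
Longest matching prefix is /20 -> interface ens16.

ens16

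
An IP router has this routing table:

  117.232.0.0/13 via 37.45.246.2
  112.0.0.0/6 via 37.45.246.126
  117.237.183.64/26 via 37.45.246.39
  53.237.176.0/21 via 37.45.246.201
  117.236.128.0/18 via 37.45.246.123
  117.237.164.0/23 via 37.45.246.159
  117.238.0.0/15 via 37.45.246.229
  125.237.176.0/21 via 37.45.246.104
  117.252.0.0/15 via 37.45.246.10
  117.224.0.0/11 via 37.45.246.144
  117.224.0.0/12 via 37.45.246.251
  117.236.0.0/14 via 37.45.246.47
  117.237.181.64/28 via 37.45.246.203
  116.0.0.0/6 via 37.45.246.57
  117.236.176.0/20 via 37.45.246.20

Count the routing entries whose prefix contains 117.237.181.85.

Prefixes containing 117.237.181.85:
  116.0.0.0/6 (116.0.0.0 - 119.255.255.255)
  117.224.0.0/11 (117.224.0.0 - 117.255.255.255)
  117.224.0.0/12 (117.224.0.0 - 117.239.255.255)
  117.232.0.0/13 (117.232.0.0 - 117.239.255.255)
  117.236.0.0/14 (117.236.0.0 - 117.239.255.255)
Total matching entries: 5.

5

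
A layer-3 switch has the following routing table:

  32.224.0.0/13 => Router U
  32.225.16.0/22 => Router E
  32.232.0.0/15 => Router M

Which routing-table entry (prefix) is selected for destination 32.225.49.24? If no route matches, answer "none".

32.224.0.0/13

Entries matching 32.225.49.24:
  32.224.0.0/13 (32.224.0.0 - 32.231.255.255)
Most specific is 32.224.0.0/13.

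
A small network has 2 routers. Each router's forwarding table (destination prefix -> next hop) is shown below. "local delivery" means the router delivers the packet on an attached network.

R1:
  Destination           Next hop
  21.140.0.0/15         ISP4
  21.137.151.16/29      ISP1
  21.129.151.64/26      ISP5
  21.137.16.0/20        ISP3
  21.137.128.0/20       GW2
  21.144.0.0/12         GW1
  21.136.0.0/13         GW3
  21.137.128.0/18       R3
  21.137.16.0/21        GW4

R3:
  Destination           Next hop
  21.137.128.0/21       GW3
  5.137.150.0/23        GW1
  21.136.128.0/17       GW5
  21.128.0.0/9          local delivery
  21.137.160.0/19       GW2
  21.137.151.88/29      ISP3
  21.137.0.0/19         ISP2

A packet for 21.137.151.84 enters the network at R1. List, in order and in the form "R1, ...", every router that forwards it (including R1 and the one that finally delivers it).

R1, R3

At R1: longest match for 21.137.151.84 is 21.137.128.0/18 -> R3
At R3: longest match for 21.137.151.84 is 21.128.0.0/9 -> local delivery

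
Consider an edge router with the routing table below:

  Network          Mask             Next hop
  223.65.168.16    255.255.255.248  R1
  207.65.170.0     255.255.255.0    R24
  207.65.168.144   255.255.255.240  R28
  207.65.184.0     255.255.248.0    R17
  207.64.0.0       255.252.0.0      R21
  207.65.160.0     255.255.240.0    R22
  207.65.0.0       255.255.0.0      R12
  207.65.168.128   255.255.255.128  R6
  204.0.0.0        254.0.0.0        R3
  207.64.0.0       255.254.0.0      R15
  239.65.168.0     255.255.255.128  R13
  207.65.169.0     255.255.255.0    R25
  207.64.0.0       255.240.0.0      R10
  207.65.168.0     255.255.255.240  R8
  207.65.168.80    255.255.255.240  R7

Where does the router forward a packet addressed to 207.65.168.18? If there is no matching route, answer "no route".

R22

Routes whose prefix contains 207.65.168.18:
  207.64.0.0/12 (207.64.0.0 - 207.79.255.255) -> R10
  207.64.0.0/14 (207.64.0.0 - 207.67.255.255) -> R21
  207.64.0.0/15 (207.64.0.0 - 207.65.255.255) -> R15
  207.65.0.0/16 (207.65.0.0 - 207.65.255.255) -> R12
  207.65.160.0/20 (207.65.160.0 - 207.65.175.255) -> R22
More-specific entries that do NOT match:
  223.65.168.16/29 (223.65.168.16 - 223.65.168.23) does not contain 207.65.168.18
  207.65.168.144/28 (207.65.168.144 - 207.65.168.159) does not contain 207.65.168.18
  207.65.168.0/28 (207.65.168.0 - 207.65.168.15) does not contain 207.65.168.18
  207.65.168.80/28 (207.65.168.80 - 207.65.168.95) does not contain 207.65.168.18
  207.65.168.128/25 (207.65.168.128 - 207.65.168.255) does not contain 207.65.168.18
  239.65.168.0/25 (239.65.168.0 - 239.65.168.127) does not contain 207.65.168.18
  207.65.170.0/24 (207.65.170.0 - 207.65.170.255) does not contain 207.65.168.18
  207.65.169.0/24 (207.65.169.0 - 207.65.169.255) does not contain 207.65.168.18
  207.65.184.0/21 (207.65.184.0 - 207.65.191.255) does not contain 207.65.168.18
Longest matching prefix is /20 -> next hop R22.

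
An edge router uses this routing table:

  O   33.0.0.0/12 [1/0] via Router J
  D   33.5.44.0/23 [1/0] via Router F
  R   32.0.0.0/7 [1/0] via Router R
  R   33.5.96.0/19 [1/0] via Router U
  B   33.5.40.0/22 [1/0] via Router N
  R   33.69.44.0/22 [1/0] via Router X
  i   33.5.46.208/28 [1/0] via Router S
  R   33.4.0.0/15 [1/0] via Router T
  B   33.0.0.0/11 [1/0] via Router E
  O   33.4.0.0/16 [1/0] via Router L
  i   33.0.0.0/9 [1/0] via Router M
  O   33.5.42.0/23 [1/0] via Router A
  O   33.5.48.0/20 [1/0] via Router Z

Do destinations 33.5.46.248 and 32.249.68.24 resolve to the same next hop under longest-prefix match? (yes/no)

no

33.5.46.248: longest match 33.4.0.0/15 -> Router T
32.249.68.24: longest match 32.0.0.0/7 -> Router R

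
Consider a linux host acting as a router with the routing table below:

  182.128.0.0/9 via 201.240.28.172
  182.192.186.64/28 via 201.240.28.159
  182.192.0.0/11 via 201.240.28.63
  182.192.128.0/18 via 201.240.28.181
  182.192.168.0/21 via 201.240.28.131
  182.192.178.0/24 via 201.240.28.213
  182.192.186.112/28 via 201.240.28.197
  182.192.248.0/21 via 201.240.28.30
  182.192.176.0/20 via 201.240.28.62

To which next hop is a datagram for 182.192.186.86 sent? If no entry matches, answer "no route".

201.240.28.62

Routes whose prefix contains 182.192.186.86:
  182.128.0.0/9 (182.128.0.0 - 182.255.255.255) -> 201.240.28.172
  182.192.0.0/11 (182.192.0.0 - 182.223.255.255) -> 201.240.28.63
  182.192.128.0/18 (182.192.128.0 - 182.192.191.255) -> 201.240.28.181
  182.192.176.0/20 (182.192.176.0 - 182.192.191.255) -> 201.240.28.62
More-specific entries that do NOT match:
  182.192.186.64/28 (182.192.186.64 - 182.192.186.79) does not contain 182.192.186.86
  182.192.186.112/28 (182.192.186.112 - 182.192.186.127) does not contain 182.192.186.86
  182.192.178.0/24 (182.192.178.0 - 182.192.178.255) does not contain 182.192.186.86
  182.192.168.0/21 (182.192.168.0 - 182.192.175.255) does not contain 182.192.186.86
  182.192.248.0/21 (182.192.248.0 - 182.192.255.255) does not contain 182.192.186.86
Longest matching prefix is /20 -> next hop 201.240.28.62.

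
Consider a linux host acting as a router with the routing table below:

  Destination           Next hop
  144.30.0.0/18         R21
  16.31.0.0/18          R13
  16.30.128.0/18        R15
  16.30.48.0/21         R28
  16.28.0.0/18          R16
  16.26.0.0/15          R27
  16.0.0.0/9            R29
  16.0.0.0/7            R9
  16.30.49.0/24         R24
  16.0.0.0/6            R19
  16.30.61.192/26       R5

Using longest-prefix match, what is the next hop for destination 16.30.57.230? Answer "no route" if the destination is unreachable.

Routes whose prefix contains 16.30.57.230:
  16.0.0.0/6 (16.0.0.0 - 19.255.255.255) -> R19
  16.0.0.0/7 (16.0.0.0 - 17.255.255.255) -> R9
  16.0.0.0/9 (16.0.0.0 - 16.127.255.255) -> R29
More-specific entries that do NOT match:
  16.30.61.192/26 (16.30.61.192 - 16.30.61.255) does not contain 16.30.57.230
  16.30.49.0/24 (16.30.49.0 - 16.30.49.255) does not contain 16.30.57.230
  16.30.48.0/21 (16.30.48.0 - 16.30.55.255) does not contain 16.30.57.230
  144.30.0.0/18 (144.30.0.0 - 144.30.63.255) does not contain 16.30.57.230
  16.31.0.0/18 (16.31.0.0 - 16.31.63.255) does not contain 16.30.57.230
  16.30.128.0/18 (16.30.128.0 - 16.30.191.255) does not contain 16.30.57.230
  16.28.0.0/18 (16.28.0.0 - 16.28.63.255) does not contain 16.30.57.230
  16.26.0.0/15 (16.26.0.0 - 16.27.255.255) does not contain 16.30.57.230
Longest matching prefix is /9 -> next hop R29.

R29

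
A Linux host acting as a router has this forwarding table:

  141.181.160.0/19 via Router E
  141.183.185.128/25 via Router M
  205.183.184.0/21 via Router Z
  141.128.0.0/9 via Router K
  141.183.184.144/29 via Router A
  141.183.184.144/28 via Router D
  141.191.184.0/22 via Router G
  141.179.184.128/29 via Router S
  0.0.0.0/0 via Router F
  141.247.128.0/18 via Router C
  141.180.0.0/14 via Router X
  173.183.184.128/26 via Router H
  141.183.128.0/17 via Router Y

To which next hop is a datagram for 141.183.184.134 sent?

Routes whose prefix contains 141.183.184.134:
  0.0.0.0/0 (default, matches everything) -> Router F
  141.128.0.0/9 (141.128.0.0 - 141.255.255.255) -> Router K
  141.180.0.0/14 (141.180.0.0 - 141.183.255.255) -> Router X
  141.183.128.0/17 (141.183.128.0 - 141.183.255.255) -> Router Y
More-specific entries that do NOT match:
  141.183.184.144/29 (141.183.184.144 - 141.183.184.151) does not contain 141.183.184.134
  141.179.184.128/29 (141.179.184.128 - 141.179.184.135) does not contain 141.183.184.134
  141.183.184.144/28 (141.183.184.144 - 141.183.184.159) does not contain 141.183.184.134
  173.183.184.128/26 (173.183.184.128 - 173.183.184.191) does not contain 141.183.184.134
  141.183.185.128/25 (141.183.185.128 - 141.183.185.255) does not contain 141.183.184.134
  141.191.184.0/22 (141.191.184.0 - 141.191.187.255) does not contain 141.183.184.134
  205.183.184.0/21 (205.183.184.0 - 205.183.191.255) does not contain 141.183.184.134
  141.181.160.0/19 (141.181.160.0 - 141.181.191.255) does not contain 141.183.184.134
  141.247.128.0/18 (141.247.128.0 - 141.247.191.255) does not contain 141.183.184.134
Longest matching prefix is /17 -> next hop Router Y.

Router Y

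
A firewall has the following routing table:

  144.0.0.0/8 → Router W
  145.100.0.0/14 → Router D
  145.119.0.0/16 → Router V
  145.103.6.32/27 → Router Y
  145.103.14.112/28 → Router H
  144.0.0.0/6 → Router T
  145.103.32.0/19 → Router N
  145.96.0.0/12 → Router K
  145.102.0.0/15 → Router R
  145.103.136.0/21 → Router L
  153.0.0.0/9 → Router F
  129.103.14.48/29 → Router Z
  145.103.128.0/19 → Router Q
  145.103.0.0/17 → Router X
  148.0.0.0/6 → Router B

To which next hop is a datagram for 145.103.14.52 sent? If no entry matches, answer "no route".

Routes whose prefix contains 145.103.14.52:
  144.0.0.0/6 (144.0.0.0 - 147.255.255.255) -> Router T
  145.96.0.0/12 (145.96.0.0 - 145.111.255.255) -> Router K
  145.100.0.0/14 (145.100.0.0 - 145.103.255.255) -> Router D
  145.102.0.0/15 (145.102.0.0 - 145.103.255.255) -> Router R
  145.103.0.0/17 (145.103.0.0 - 145.103.127.255) -> Router X
More-specific entries that do NOT match:
  129.103.14.48/29 (129.103.14.48 - 129.103.14.55) does not contain 145.103.14.52
  145.103.14.112/28 (145.103.14.112 - 145.103.14.127) does not contain 145.103.14.52
  145.103.6.32/27 (145.103.6.32 - 145.103.6.63) does not contain 145.103.14.52
  145.103.136.0/21 (145.103.136.0 - 145.103.143.255) does not contain 145.103.14.52
  145.103.32.0/19 (145.103.32.0 - 145.103.63.255) does not contain 145.103.14.52
  145.103.128.0/19 (145.103.128.0 - 145.103.159.255) does not contain 145.103.14.52
Longest matching prefix is /17 -> next hop Router X.

Router X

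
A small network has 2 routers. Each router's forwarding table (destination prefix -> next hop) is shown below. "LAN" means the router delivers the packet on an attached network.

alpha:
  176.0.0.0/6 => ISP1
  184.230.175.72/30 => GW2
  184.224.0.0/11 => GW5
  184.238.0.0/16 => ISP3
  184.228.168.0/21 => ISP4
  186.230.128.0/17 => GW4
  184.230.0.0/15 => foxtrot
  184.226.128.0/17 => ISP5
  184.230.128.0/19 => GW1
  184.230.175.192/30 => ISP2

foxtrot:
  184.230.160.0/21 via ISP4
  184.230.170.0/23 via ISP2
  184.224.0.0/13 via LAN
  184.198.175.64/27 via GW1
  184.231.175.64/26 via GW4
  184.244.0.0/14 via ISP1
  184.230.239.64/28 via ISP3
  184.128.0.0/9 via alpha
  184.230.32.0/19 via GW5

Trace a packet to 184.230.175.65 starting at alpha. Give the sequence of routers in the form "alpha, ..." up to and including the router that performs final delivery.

At alpha: longest match for 184.230.175.65 is 184.230.0.0/15 -> foxtrot
At foxtrot: longest match for 184.230.175.65 is 184.224.0.0/13 -> LAN

alpha, foxtrot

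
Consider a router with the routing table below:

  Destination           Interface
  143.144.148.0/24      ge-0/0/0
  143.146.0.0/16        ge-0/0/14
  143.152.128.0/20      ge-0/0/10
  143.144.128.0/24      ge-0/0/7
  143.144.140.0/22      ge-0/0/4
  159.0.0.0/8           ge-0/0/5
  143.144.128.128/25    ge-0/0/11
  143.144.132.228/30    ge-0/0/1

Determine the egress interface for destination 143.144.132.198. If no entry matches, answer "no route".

no route

No entry's prefix contains 143.144.132.198; there is no default route.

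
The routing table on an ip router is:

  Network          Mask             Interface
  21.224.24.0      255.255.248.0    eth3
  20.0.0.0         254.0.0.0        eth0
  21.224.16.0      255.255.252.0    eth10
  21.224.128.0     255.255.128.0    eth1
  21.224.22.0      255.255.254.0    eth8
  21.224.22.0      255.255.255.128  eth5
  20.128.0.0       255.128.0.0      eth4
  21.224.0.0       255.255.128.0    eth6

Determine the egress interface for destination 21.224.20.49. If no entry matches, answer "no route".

eth6

Routes whose prefix contains 21.224.20.49:
  20.0.0.0/7 (20.0.0.0 - 21.255.255.255) -> eth0
  21.224.0.0/17 (21.224.0.0 - 21.224.127.255) -> eth6
More-specific entries that do NOT match:
  21.224.22.0/25 (21.224.22.0 - 21.224.22.127) does not contain 21.224.20.49
  21.224.22.0/23 (21.224.22.0 - 21.224.23.255) does not contain 21.224.20.49
  21.224.16.0/22 (21.224.16.0 - 21.224.19.255) does not contain 21.224.20.49
  21.224.24.0/21 (21.224.24.0 - 21.224.31.255) does not contain 21.224.20.49
Longest matching prefix is /17 -> interface eth6.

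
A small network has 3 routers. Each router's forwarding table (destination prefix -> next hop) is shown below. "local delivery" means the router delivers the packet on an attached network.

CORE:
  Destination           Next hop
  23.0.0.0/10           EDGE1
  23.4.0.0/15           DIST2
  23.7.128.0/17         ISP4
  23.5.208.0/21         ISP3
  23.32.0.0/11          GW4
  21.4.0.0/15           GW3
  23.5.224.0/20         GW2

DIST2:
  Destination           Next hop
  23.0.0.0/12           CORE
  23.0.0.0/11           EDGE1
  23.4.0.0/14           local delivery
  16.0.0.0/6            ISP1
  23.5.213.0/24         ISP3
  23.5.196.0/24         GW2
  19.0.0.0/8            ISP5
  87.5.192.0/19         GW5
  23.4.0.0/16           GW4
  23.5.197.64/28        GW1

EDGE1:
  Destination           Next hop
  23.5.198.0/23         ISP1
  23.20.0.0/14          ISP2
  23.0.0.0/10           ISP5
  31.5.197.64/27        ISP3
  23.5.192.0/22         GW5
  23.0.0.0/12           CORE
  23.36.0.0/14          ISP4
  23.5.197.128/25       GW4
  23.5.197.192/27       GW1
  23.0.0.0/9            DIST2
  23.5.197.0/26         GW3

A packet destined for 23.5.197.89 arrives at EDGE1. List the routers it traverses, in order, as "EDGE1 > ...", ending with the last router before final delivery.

At EDGE1: longest match for 23.5.197.89 is 23.0.0.0/12 -> CORE
At CORE: longest match for 23.5.197.89 is 23.4.0.0/15 -> DIST2
At DIST2: longest match for 23.5.197.89 is 23.4.0.0/14 -> local delivery

EDGE1 > CORE > DIST2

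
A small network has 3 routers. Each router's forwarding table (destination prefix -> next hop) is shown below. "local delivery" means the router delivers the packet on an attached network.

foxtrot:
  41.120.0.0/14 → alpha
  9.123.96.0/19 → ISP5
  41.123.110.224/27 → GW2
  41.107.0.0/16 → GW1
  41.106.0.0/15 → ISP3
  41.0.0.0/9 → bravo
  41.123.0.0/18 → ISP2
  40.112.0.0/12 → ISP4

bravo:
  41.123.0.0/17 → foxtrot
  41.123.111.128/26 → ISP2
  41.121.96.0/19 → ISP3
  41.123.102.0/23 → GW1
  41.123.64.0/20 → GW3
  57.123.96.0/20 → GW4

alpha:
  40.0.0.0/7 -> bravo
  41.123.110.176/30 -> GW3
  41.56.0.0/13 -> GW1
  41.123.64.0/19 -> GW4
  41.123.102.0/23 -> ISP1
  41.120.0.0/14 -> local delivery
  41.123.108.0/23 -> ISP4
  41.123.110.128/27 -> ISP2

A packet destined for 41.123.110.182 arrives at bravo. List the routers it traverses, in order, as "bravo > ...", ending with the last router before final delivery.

At bravo: longest match for 41.123.110.182 is 41.123.0.0/17 -> foxtrot
At foxtrot: longest match for 41.123.110.182 is 41.120.0.0/14 -> alpha
At alpha: longest match for 41.123.110.182 is 41.120.0.0/14 -> local delivery

bravo > foxtrot > alpha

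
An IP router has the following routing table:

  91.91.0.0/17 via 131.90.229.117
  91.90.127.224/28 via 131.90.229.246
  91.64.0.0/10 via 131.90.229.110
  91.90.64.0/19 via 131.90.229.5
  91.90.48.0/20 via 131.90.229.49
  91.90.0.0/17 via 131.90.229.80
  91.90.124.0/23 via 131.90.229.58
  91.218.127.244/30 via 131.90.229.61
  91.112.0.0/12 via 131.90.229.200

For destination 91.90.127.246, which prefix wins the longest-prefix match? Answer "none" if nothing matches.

91.90.0.0/17

Entries matching 91.90.127.246:
  91.64.0.0/10 (91.64.0.0 - 91.127.255.255)
  91.90.0.0/17 (91.90.0.0 - 91.90.127.255)
Most specific is 91.90.0.0/17.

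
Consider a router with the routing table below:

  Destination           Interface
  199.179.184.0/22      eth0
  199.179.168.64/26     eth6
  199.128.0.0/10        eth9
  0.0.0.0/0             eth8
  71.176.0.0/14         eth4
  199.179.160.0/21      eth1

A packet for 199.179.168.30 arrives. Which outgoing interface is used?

eth9

Routes whose prefix contains 199.179.168.30:
  0.0.0.0/0 (default, matches everything) -> eth8
  199.128.0.0/10 (199.128.0.0 - 199.191.255.255) -> eth9
More-specific entries that do NOT match:
  199.179.168.64/26 (199.179.168.64 - 199.179.168.127) does not contain 199.179.168.30
  199.179.184.0/22 (199.179.184.0 - 199.179.187.255) does not contain 199.179.168.30
  199.179.160.0/21 (199.179.160.0 - 199.179.167.255) does not contain 199.179.168.30
  71.176.0.0/14 (71.176.0.0 - 71.179.255.255) does not contain 199.179.168.30
Longest matching prefix is /10 -> interface eth9.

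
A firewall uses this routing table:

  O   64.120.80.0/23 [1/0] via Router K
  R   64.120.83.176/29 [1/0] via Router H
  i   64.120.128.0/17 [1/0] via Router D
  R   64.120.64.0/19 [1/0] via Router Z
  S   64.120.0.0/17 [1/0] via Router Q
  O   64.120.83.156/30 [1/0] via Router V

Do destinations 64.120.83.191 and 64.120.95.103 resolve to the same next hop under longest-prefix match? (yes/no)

yes

64.120.83.191: longest match 64.120.64.0/19 -> Router Z
64.120.95.103: longest match 64.120.64.0/19 -> Router Z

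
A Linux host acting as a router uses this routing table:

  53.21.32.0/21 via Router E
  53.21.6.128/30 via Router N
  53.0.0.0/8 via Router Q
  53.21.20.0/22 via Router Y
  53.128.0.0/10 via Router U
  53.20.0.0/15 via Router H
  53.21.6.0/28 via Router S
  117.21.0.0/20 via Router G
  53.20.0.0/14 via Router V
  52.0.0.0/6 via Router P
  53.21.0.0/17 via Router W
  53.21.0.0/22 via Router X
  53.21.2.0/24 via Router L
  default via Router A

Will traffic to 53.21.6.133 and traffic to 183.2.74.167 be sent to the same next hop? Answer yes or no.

53.21.6.133: longest match 53.21.0.0/17 -> Router W
183.2.74.167: longest match 0.0.0.0/0 -> Router A

no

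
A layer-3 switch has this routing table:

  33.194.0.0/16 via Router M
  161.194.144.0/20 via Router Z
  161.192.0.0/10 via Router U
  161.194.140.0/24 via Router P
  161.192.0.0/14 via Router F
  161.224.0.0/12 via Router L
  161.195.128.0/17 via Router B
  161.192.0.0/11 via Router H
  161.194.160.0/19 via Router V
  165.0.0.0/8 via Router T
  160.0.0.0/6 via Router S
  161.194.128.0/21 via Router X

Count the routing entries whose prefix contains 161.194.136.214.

Prefixes containing 161.194.136.214:
  160.0.0.0/6 (160.0.0.0 - 163.255.255.255)
  161.192.0.0/10 (161.192.0.0 - 161.255.255.255)
  161.192.0.0/11 (161.192.0.0 - 161.223.255.255)
  161.192.0.0/14 (161.192.0.0 - 161.195.255.255)
Total matching entries: 4.

4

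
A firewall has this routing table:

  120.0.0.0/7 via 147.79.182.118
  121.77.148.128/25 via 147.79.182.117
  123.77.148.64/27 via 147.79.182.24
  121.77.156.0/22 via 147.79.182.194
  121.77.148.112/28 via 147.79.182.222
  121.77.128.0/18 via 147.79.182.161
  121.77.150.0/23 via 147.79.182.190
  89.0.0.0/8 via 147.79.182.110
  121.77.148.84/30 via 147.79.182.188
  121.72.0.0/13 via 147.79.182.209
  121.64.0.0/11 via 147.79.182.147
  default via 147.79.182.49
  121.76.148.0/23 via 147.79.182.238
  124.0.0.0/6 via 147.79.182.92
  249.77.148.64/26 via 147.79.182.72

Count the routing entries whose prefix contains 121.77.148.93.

Prefixes containing 121.77.148.93:
  0.0.0.0/0 (default, matches everything)
  120.0.0.0/7 (120.0.0.0 - 121.255.255.255)
  121.64.0.0/11 (121.64.0.0 - 121.95.255.255)
  121.72.0.0/13 (121.72.0.0 - 121.79.255.255)
  121.77.128.0/18 (121.77.128.0 - 121.77.191.255)
Total matching entries: 5.

5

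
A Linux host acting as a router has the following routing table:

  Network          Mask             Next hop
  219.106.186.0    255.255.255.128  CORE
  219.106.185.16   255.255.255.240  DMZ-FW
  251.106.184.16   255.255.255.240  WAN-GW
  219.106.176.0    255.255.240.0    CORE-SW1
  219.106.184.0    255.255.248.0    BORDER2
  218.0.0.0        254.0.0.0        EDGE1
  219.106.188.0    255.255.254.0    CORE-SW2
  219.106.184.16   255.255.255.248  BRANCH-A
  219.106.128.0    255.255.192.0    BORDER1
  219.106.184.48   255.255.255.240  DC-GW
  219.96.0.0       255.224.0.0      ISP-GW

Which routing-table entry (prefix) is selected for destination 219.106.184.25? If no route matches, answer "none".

219.106.184.0/21

Entries matching 219.106.184.25:
  218.0.0.0/7 (218.0.0.0 - 219.255.255.255)
  219.96.0.0/11 (219.96.0.0 - 219.127.255.255)
  219.106.128.0/18 (219.106.128.0 - 219.106.191.255)
  219.106.176.0/20 (219.106.176.0 - 219.106.191.255)
  219.106.184.0/21 (219.106.184.0 - 219.106.191.255)
Most specific is 219.106.184.0/21.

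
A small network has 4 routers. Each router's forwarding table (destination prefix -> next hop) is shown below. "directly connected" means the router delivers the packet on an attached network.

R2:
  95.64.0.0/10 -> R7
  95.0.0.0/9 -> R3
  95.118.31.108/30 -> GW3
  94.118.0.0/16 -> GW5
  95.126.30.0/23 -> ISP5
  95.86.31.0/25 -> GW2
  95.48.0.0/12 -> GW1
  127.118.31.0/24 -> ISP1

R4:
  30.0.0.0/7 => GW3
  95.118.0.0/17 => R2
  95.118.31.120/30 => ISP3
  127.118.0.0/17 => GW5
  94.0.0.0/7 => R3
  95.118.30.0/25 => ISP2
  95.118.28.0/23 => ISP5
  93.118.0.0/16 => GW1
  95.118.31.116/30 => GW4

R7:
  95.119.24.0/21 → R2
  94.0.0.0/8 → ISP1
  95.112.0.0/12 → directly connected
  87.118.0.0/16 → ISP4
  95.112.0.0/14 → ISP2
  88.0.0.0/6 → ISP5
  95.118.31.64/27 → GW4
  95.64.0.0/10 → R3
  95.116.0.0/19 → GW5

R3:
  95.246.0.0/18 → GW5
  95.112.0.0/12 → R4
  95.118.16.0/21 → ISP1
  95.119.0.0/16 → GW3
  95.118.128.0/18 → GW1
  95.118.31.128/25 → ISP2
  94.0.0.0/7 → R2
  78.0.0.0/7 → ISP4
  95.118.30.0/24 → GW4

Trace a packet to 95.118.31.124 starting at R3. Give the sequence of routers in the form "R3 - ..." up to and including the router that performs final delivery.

R3 - R4 - R2 - R7

At R3: longest match for 95.118.31.124 is 95.112.0.0/12 -> R4
At R4: longest match for 95.118.31.124 is 95.118.0.0/17 -> R2
At R2: longest match for 95.118.31.124 is 95.64.0.0/10 -> R7
At R7: longest match for 95.118.31.124 is 95.112.0.0/12 -> directly connected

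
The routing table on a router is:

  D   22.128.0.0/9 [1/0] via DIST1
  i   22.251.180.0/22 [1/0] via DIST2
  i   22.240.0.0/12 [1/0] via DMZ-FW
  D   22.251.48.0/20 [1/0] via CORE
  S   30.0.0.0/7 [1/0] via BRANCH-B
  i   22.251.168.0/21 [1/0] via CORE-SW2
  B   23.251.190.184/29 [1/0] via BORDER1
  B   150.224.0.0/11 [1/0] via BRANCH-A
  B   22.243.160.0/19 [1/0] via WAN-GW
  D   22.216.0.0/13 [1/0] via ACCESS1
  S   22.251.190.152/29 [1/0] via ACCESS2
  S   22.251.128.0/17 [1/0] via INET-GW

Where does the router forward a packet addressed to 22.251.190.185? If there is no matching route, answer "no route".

Routes whose prefix contains 22.251.190.185:
  22.128.0.0/9 (22.128.0.0 - 22.255.255.255) -> DIST1
  22.240.0.0/12 (22.240.0.0 - 22.255.255.255) -> DMZ-FW
  22.251.128.0/17 (22.251.128.0 - 22.251.255.255) -> INET-GW
More-specific entries that do NOT match:
  23.251.190.184/29 (23.251.190.184 - 23.251.190.191) does not contain 22.251.190.185
  22.251.190.152/29 (22.251.190.152 - 22.251.190.159) does not contain 22.251.190.185
  22.251.180.0/22 (22.251.180.0 - 22.251.183.255) does not contain 22.251.190.185
  22.251.168.0/21 (22.251.168.0 - 22.251.175.255) does not contain 22.251.190.185
  22.251.48.0/20 (22.251.48.0 - 22.251.63.255) does not contain 22.251.190.185
  22.243.160.0/19 (22.243.160.0 - 22.243.191.255) does not contain 22.251.190.185
Longest matching prefix is /17 -> next hop INET-GW.

INET-GW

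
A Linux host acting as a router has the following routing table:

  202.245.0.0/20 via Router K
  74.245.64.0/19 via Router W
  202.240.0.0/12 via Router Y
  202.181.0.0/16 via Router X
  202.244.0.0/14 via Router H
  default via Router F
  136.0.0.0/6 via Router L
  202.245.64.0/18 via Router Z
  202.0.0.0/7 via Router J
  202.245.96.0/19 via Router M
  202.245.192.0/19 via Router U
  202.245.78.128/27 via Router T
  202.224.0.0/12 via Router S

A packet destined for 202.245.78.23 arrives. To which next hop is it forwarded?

Router Z

Routes whose prefix contains 202.245.78.23:
  0.0.0.0/0 (default, matches everything) -> Router F
  202.0.0.0/7 (202.0.0.0 - 203.255.255.255) -> Router J
  202.240.0.0/12 (202.240.0.0 - 202.255.255.255) -> Router Y
  202.244.0.0/14 (202.244.0.0 - 202.247.255.255) -> Router H
  202.245.64.0/18 (202.245.64.0 - 202.245.127.255) -> Router Z
More-specific entries that do NOT match:
  202.245.78.128/27 (202.245.78.128 - 202.245.78.159) does not contain 202.245.78.23
  202.245.0.0/20 (202.245.0.0 - 202.245.15.255) does not contain 202.245.78.23
  74.245.64.0/19 (74.245.64.0 - 74.245.95.255) does not contain 202.245.78.23
  202.245.96.0/19 (202.245.96.0 - 202.245.127.255) does not contain 202.245.78.23
  202.245.192.0/19 (202.245.192.0 - 202.245.223.255) does not contain 202.245.78.23
Longest matching prefix is /18 -> next hop Router Z.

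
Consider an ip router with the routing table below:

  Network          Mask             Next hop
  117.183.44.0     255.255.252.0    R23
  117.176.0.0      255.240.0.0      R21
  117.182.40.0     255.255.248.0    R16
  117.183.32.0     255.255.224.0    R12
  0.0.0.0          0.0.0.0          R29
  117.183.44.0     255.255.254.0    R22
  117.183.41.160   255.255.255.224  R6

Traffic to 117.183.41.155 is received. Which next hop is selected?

Routes whose prefix contains 117.183.41.155:
  0.0.0.0/0 (default, matches everything) -> R29
  117.176.0.0/12 (117.176.0.0 - 117.191.255.255) -> R21
  117.183.32.0/19 (117.183.32.0 - 117.183.63.255) -> R12
More-specific entries that do NOT match:
  117.183.41.160/27 (117.183.41.160 - 117.183.41.191) does not contain 117.183.41.155
  117.183.44.0/23 (117.183.44.0 - 117.183.45.255) does not contain 117.183.41.155
  117.183.44.0/22 (117.183.44.0 - 117.183.47.255) does not contain 117.183.41.155
  117.182.40.0/21 (117.182.40.0 - 117.182.47.255) does not contain 117.183.41.155
Longest matching prefix is /19 -> next hop R12.

R12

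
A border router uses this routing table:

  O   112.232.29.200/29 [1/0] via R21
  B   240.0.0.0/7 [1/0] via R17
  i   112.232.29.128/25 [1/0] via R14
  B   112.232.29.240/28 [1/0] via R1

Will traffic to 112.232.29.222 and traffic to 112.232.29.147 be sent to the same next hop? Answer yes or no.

112.232.29.222: longest match 112.232.29.128/25 -> R14
112.232.29.147: longest match 112.232.29.128/25 -> R14

yes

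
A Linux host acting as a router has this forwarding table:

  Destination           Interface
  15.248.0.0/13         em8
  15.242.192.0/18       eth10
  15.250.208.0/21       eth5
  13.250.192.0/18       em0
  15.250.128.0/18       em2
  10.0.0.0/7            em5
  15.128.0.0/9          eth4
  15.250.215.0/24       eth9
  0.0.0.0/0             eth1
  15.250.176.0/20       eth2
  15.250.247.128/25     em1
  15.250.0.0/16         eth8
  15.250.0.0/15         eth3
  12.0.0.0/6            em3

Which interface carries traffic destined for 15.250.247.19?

eth8

Routes whose prefix contains 15.250.247.19:
  0.0.0.0/0 (default, matches everything) -> eth1
  12.0.0.0/6 (12.0.0.0 - 15.255.255.255) -> em3
  15.128.0.0/9 (15.128.0.0 - 15.255.255.255) -> eth4
  15.248.0.0/13 (15.248.0.0 - 15.255.255.255) -> em8
  15.250.0.0/15 (15.250.0.0 - 15.251.255.255) -> eth3
  15.250.0.0/16 (15.250.0.0 - 15.250.255.255) -> eth8
More-specific entries that do NOT match:
  15.250.247.128/25 (15.250.247.128 - 15.250.247.255) does not contain 15.250.247.19
  15.250.215.0/24 (15.250.215.0 - 15.250.215.255) does not contain 15.250.247.19
  15.250.208.0/21 (15.250.208.0 - 15.250.215.255) does not contain 15.250.247.19
  15.250.176.0/20 (15.250.176.0 - 15.250.191.255) does not contain 15.250.247.19
  15.242.192.0/18 (15.242.192.0 - 15.242.255.255) does not contain 15.250.247.19
  13.250.192.0/18 (13.250.192.0 - 13.250.255.255) does not contain 15.250.247.19
  15.250.128.0/18 (15.250.128.0 - 15.250.191.255) does not contain 15.250.247.19
Longest matching prefix is /16 -> interface eth8.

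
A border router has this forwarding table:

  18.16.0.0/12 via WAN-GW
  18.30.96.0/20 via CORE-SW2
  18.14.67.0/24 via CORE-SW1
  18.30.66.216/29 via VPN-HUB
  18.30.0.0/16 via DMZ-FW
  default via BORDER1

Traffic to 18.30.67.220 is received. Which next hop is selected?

Routes whose prefix contains 18.30.67.220:
  0.0.0.0/0 (default, matches everything) -> BORDER1
  18.16.0.0/12 (18.16.0.0 - 18.31.255.255) -> WAN-GW
  18.30.0.0/16 (18.30.0.0 - 18.30.255.255) -> DMZ-FW
More-specific entries that do NOT match:
  18.30.66.216/29 (18.30.66.216 - 18.30.66.223) does not contain 18.30.67.220
  18.14.67.0/24 (18.14.67.0 - 18.14.67.255) does not contain 18.30.67.220
  18.30.96.0/20 (18.30.96.0 - 18.30.111.255) does not contain 18.30.67.220
Longest matching prefix is /16 -> next hop DMZ-FW.

DMZ-FW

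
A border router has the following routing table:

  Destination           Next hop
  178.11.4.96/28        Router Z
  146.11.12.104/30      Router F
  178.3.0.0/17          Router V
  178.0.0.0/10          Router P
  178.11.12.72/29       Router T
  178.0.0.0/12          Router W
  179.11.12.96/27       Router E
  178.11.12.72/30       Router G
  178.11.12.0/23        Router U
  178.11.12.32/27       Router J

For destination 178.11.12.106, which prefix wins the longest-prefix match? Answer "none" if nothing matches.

178.11.12.0/23

Entries matching 178.11.12.106:
  178.0.0.0/10 (178.0.0.0 - 178.63.255.255)
  178.0.0.0/12 (178.0.0.0 - 178.15.255.255)
  178.11.12.0/23 (178.11.12.0 - 178.11.13.255)
Most specific is 178.11.12.0/23.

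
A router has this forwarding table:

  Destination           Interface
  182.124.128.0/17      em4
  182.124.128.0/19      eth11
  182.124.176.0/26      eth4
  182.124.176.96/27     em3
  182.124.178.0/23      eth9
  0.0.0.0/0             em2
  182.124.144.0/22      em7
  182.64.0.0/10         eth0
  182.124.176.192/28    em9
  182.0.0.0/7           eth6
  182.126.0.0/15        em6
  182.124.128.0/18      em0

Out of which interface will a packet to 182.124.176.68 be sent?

em0

Routes whose prefix contains 182.124.176.68:
  0.0.0.0/0 (default, matches everything) -> em2
  182.0.0.0/7 (182.0.0.0 - 183.255.255.255) -> eth6
  182.64.0.0/10 (182.64.0.0 - 182.127.255.255) -> eth0
  182.124.128.0/17 (182.124.128.0 - 182.124.255.255) -> em4
  182.124.128.0/18 (182.124.128.0 - 182.124.191.255) -> em0
More-specific entries that do NOT match:
  182.124.176.192/28 (182.124.176.192 - 182.124.176.207) does not contain 182.124.176.68
  182.124.176.96/27 (182.124.176.96 - 182.124.176.127) does not contain 182.124.176.68
  182.124.176.0/26 (182.124.176.0 - 182.124.176.63) does not contain 182.124.176.68
  182.124.178.0/23 (182.124.178.0 - 182.124.179.255) does not contain 182.124.176.68
  182.124.144.0/22 (182.124.144.0 - 182.124.147.255) does not contain 182.124.176.68
  182.124.128.0/19 (182.124.128.0 - 182.124.159.255) does not contain 182.124.176.68
Longest matching prefix is /18 -> interface em0.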